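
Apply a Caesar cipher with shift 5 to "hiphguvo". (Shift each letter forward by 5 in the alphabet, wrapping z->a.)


Input: 'hiphguvo', shift = 5
Operation: for each letter, (position + 5) mod 26
Mapping: 'h'(7+5=12)->'m', 'i'(8+5=13)->'n', 'p'(15+5=20)->'u', 'h'(7+5=12)->'m', 'g'(6+5=11)->'l', 'u'(20+5=25)->'z', 'v'(21+5=26, 26 mod 26=0)->'a', 'o'(14+5=19)->'t'
Result: mnumlzat


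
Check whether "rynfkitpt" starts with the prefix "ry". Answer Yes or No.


Input string: 'rynfkitpt'
Prefix to check: 'ry'
First 2 characters of input: 'ry'
Match: True
Result: Yes


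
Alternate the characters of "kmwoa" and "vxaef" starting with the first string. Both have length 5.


String 1: 'kmwoa'
String 2: 'vxaef'
Operation: alternate characters
Pairs: 'k'+'v', 'm'+'x', 'w'+'a', 'o'+'e', 'a'+'f'
Result: kvmxwaoeaf


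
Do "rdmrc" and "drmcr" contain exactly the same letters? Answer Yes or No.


String 1: 'rdmrc' -> sorted: 'cdmrr'
String 2: 'drmcr' -> sorted: 'cdmrr'
Compare sorted forms: 'cdmrr' == 'cdmrr'
Anagram: Yes


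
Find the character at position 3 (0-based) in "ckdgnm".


Input string: 'ckdgnm'
Operation: get character at index 3
Index mapping: s[0]='c', s[1]='k', s[2]='d', s[3]='g'
Result: 'g'


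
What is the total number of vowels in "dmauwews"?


Input string: 'dmauwews'
Operation: count vowels (a, e, i, o, u)
Scan: s[0]='d', s[1]='m', s[2]='a' (vowel), s[3]='u' (vowel), s[4]='w', s[5]='e' (vowel), s[6]='w', s[7]='s'
Vowels found: 3
Result: 3


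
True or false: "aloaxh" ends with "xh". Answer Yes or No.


Input string: 'aloaxh'
Suffix to check: 'xh'
Last 2 characters of input: 'xh'
Match: True
Result: Yes


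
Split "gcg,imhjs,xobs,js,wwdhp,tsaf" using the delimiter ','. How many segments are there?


Input string: 'gcg,imhjs,xobs,js,wwdhp,tsaf'
Delimiter: ','
Split result: 'gcg', 'imhjs', 'xobs', 'js', 'wwdhp', 'tsaf'
Number of parts: 6


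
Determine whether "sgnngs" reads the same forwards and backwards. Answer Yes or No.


Input string: 'sgnngs'
Reversed: 'sgnngs'
Compare pairs: s[0]='s' vs s[5]='s' (match), s[1]='g' vs s[4]='g' (match), s[2]='n' vs s[3]='n' (match)
Palindrome: Yes


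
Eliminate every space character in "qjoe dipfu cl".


Input string: 'qjoe dipfu cl'
Operation: remove all spaces
Words: 'qjoe', 'dipfu', 'cl'
Join without spaces: qjoedipfucl


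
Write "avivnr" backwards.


Input string: 'avivnr'
Operation: reverse character order
Original order: 'a' -> 'v' -> 'i' -> 'v' -> 'n' -> 'r'
Reversed order: 'r' -> 'n' -> 'v' -> 'i' -> 'v' -> 'a'
Result: rnviva


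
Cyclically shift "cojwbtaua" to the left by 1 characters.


Input: 'cojwbtaua', shift = 1
Operation: split at index 1 and swap parts
Front part s[0:1] = 'c'
Back part s[1:] = 'ojwbtaua'
Rotated = back + front = 'ojwbtaua' + 'c'
Result: ojwbtauac


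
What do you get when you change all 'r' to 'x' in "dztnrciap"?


Input string: 'dztnrciap'
Operation: replace 'r' with 'x'
Positions of 'r': 4
After replacement: dztnxciap


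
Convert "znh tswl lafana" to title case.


Input string: 'znh tswl lafana'
Operation: capitalize first letter of each word
Word transformations: 'znh'->'Znh', 'tswl'->'Tswl', 'lafana'->'Lafana'
Result: Znh Tswl Lafana


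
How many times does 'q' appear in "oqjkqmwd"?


Input string: 'oqjkqmwd'
Target character: 'q'
Scan each position: s[1]='q', s[4]='q'
Matches found at indices: 1, 4
Total: 2


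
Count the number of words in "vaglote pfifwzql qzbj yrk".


Input string: 'vaglote pfifwzql qzbj yrk'
Operation: split by spaces
Words found: 'vaglote', 'pfifwzql', 'qzbj', 'yrk'
Word count: 4


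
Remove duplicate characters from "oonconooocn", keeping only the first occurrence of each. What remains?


Input: 'oonconooocn'
Operation: keep first occurrence of each character
Scan: s[0]='o' new -> keep; s[1]='o' seen -> skip; s[2]='n' new -> keep; s[3]='c' new -> keep; s[4]='o' seen -> skip; s[5]='n' seen -> skip; s[6]='o' seen -> skip; s[7]='o' seen -> skip; s[8]='o' seen -> skip; s[9]='c' seen -> skip; s[10]='n' seen -> skip
Result: onc


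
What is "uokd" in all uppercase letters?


Input string: 'uokd'
Operation: convert each letter to uppercase
Mapping: 'u'->'U', 'o'->'O', 'k'->'K', 'd'->'D'
Result: UOKD


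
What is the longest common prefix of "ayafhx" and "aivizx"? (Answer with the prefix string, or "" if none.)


String 1: 'ayafhx'
String 2: 'aivizx'
Compare position by position:
pos 0: 'a' vs 'a' match
pos 1: 'y' vs 'i' differ -> stop
Longest common prefix: "a" (length 1)


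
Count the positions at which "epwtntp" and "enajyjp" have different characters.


String 1: 'epwtntp'
String 2: 'enajyjp'
Compare each position: pos 0: 'e'=='e', pos 1: 'p'!='n', pos 2: 'w'!='a', pos 3: 't'!='j', pos 4: 'n'!='y', pos 5: 't'!='j', pos 6: 'p'=='p'
Differing positions: 5
Hamming distance: 5


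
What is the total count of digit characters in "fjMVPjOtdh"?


Input string: 'fjMVPjOtdh'
Operation: count digit characters (0-9)
Scan: 'f', 'j', 'M', 'V', 'P', 'j', 'O', 't', 'd', 'h'
Digits found: 0
Result: 0


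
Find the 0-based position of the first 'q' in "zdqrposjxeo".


Input string: 'zdqrposjxeo'
Target: 'q'
Scanning left to right: s[0]='z', s[1]='d', s[2]='q'
First match at index: 2


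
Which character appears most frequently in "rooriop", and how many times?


Input: 'rooriop'
Operation: tally each character
Counts: 'i':1, 'o':3, 'p':1, 'r':2
Maximum: 'o' appears 3 times


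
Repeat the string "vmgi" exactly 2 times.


Input string: 'vmgi'
Operation: repeat 2 times
Concatenation: 'vmgi' + 'vmgi'
Result: vmgivmgi


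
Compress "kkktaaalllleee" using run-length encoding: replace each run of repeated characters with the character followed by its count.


Input: 'kkktaaalllleee'
Operation: identify consecutive runs
Runs: 'kkk' -> k3, 't' -> t1, 'aaa' -> a3, 'llll' -> l4, 'eee' -> e3
Encoded: k3t1a3l4e3


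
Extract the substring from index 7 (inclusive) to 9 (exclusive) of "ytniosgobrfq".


Input string: 'ytniosgobrfq'
Operation: slice [7:9]
Extract characters: s[7]='o', s[8]='b'
Result: ob


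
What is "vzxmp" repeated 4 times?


Input string: 'vzxmp'
Operation: repeat 4 times
Concatenation: 'vzxmp' + 'vzxmp' + 'vzxmp' + 'vzxmp'
Result: vzxmpvzxmpvzxmpvzxmp


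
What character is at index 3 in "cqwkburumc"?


Input string: 'cqwkburumc'
Operation: get character at index 3
Index mapping: s[0]='c', s[1]='q', s[2]='w', s[3]='k'
Result: 'k'


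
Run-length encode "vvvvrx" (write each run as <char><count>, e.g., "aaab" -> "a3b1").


Input: 'vvvvrx'
Operation: identify consecutive runs
Runs: 'vvvv' -> v4, 'r' -> r1, 'x' -> x1
Encoded: v4r1x1


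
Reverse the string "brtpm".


Input string: 'brtpm'
Operation: reverse character order
Original order: 'b' -> 'r' -> 't' -> 'p' -> 'm'
Reversed order: 'm' -> 'p' -> 't' -> 'r' -> 'b'
Result: mptrb


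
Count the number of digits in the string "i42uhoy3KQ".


Input string: 'i42uhoy3KQ'
Operation: count digit characters (0-9)
Scan: 'i', '4'(digit), '2'(digit), 'u', 'h', 'o', 'y', '3'(digit), 'K', 'Q'
Digits found: 3
Result: 3


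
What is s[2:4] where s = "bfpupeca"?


Input string: 'bfpupeca'
Operation: slice [2:4]
Extract characters: s[2]='p', s[3]='u'
Result: pu


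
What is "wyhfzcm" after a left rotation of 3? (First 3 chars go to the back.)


Input: 'wyhfzcm', shift = 3
Operation: split at index 3 and swap parts
Front part s[0:3] = 'wyh'
Back part s[3:] = 'fzcm'
Rotated = back + front = 'fzcm' + 'wyh'
Result: fzcmwyh


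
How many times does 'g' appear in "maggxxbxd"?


Input string: 'maggxxbxd'
Target character: 'g'
Scan each position: s[2]='g', s[3]='g'
Matches found at indices: 2, 3
Total: 2


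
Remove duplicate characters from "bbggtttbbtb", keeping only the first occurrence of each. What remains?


Input: 'bbggtttbbtb'
Operation: keep first occurrence of each character
Scan: s[0]='b' new -> keep; s[1]='b' seen -> skip; s[2]='g' new -> keep; s[3]='g' seen -> skip; s[4]='t' new -> keep; s[5]='t' seen -> skip; s[6]='t' seen -> skip; s[7]='b' seen -> skip; s[8]='b' seen -> skip; s[9]='t' seen -> skip; s[10]='b' seen -> skip
Result: bgt


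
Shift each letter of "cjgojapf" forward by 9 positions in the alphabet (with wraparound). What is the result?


Input: 'cjgojapf', shift = 9
Operation: for each letter, (position + 9) mod 26
Mapping: 'c'(2+9=11)->'l', 'j'(9+9=18)->'s', 'g'(6+9=15)->'p', 'o'(14+9=23)->'x', 'j'(9+9=18)->'s', 'a'(0+9=9)->'j', 'p'(15+9=24)->'y', 'f'(5+9=14)->'o'
Result: lspxsjyo


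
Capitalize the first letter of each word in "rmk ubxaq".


Input string: 'rmk ubxaq'
Operation: capitalize first letter of each word
Word transformations: 'rmk'->'Rmk', 'ubxaq'->'Ubxaq'
Result: Rmk Ubxaq


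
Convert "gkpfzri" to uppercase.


Input string: 'gkpfzri'
Operation: convert each letter to uppercase
Mapping: 'g'->'G', 'k'->'K', 'p'->'P', 'f'->'F', 'z'->'Z', 'r'->'R', 'i'->'I'
Result: GKPFZRI


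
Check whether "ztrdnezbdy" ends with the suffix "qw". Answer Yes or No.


Input string: 'ztrdnezbdy'
Suffix to check: 'qw'
Last 2 characters of input: 'dy'
Match: False
Result: No


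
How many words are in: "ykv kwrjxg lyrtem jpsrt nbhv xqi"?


Input string: 'ykv kwrjxg lyrtem jpsrt nbhv xqi'
Operation: split by spaces
Words found: 'ykv', 'kwrjxg', 'lyrtem', 'jpsrt', 'nbhv', 'xqi'
Word count: 6


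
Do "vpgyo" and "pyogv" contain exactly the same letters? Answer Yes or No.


String 1: 'vpgyo' -> sorted: 'gopvy'
String 2: 'pyogv' -> sorted: 'gopvy'
Compare sorted forms: 'gopvy' == 'gopvy'
Anagram: Yes


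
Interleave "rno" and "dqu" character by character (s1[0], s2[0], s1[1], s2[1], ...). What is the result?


String 1: 'rno'
String 2: 'dqu'
Operation: alternate characters
Pairs: 'r'+'d', 'n'+'q', 'o'+'u'
Result: rdnqou


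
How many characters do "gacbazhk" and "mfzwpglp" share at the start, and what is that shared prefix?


String 1: 'gacbazhk'
String 2: 'mfzwpglp'
Compare position by position:
pos 0: 'g' vs 'm' differ -> stop
Longest common prefix: "" (length 0)


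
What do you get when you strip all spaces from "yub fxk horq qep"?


Input string: 'yub fxk horq qep'
Operation: remove all spaces
Words: 'yub', 'fxk', 'horq', 'qep'
Join without spaces: yubfxkhorqqep


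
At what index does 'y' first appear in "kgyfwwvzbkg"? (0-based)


Input string: 'kgyfwwvzbkg'
Target: 'y'
Scanning left to right: s[0]='k', s[1]='g', s[2]='y'
First match at index: 2


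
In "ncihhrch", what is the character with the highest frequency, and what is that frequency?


Input: 'ncihhrch'
Operation: tally each character
Counts: 'c':2, 'h':3, 'i':1, 'n':1, 'r':1
Maximum: 'h' appears 3 times


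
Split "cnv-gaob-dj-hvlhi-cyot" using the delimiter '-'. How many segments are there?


Input string: 'cnv-gaob-dj-hvlhi-cyot'
Delimiter: '-'
Split result: 'cnv', 'gaob', 'dj', 'hvlhi', 'cyot'
Number of parts: 5


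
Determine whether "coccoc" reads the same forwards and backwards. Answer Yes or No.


Input string: 'coccoc'
Reversed: 'coccoc'
Compare pairs: s[0]='c' vs s[5]='c' (match), s[1]='o' vs s[4]='o' (match), s[2]='c' vs s[3]='c' (match)
Palindrome: Yes


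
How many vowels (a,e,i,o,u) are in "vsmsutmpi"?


Input string: 'vsmsutmpi'
Operation: count vowels (a, e, i, o, u)
Scan: s[0]='v', s[1]='s', s[2]='m', s[3]='s', s[4]='u' (vowel), s[5]='t', s[6]='m', s[7]='p', s[8]='i' (vowel)
Vowels found: 2
Result: 2


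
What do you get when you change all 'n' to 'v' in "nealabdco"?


Input string: 'nealabdco'
Operation: replace 'n' with 'v'
Positions of 'n': 0
After replacement: vealabdco


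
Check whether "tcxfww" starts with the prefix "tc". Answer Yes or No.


Input string: 'tcxfww'
Prefix to check: 'tc'
First 2 characters of input: 'tc'
Match: True
Result: Yes


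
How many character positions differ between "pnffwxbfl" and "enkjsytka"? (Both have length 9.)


String 1: 'pnffwxbfl'
String 2: 'enkjsytka'
Compare each position: pos 0: 'p'!='e', pos 1: 'n'=='n', pos 2: 'f'!='k', pos 3: 'f'!='j', pos 4: 'w'!='s', pos 5: 'x'!='y', pos 6: 'b'!='t', pos 7: 'f'!='k', pos 8: 'l'!='a'
Differing positions: 8
Hamming distance: 8


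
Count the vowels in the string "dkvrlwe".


Input string: 'dkvrlwe'
Operation: count vowels (a, e, i, o, u)
Scan: s[0]='d', s[1]='k', s[2]='v', s[3]='r', s[4]='l', s[5]='w', s[6]='e' (vowel)
Vowels found: 1
Result: 1


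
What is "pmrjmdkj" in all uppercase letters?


Input string: 'pmrjmdkj'
Operation: convert each letter to uppercase
Mapping: 'p'->'P', 'm'->'M', 'r'->'R', 'j'->'J', 'm'->'M', 'd'->'D', 'k'->'K', 'j'->'J'
Result: PMRJMDKJ


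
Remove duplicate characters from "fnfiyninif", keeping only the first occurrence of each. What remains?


Input: 'fnfiyninif'
Operation: keep first occurrence of each character
Scan: s[0]='f' new -> keep; s[1]='n' new -> keep; s[2]='f' seen -> skip; s[3]='i' new -> keep; s[4]='y' new -> keep; s[5]='n' seen -> skip; s[6]='i' seen -> skip; s[7]='n' seen -> skip; s[8]='i' seen -> skip; s[9]='f' seen -> skip
Result: fniy


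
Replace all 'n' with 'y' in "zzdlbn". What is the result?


Input string: 'zzdlbn'
Operation: replace 'n' with 'y'
Positions of 'n': 5
After replacement: zzdlby


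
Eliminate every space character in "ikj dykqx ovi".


Input string: 'ikj dykqx ovi'
Operation: remove all spaces
Words: 'ikj', 'dykqx', 'ovi'
Join without spaces: ikjdykqxovi


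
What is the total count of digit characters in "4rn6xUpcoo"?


Input string: '4rn6xUpcoo'
Operation: count digit characters (0-9)
Scan: '4'(digit), 'r', 'n', '6'(digit), 'x', 'U', 'p', 'c', 'o', 'o'
Digits found: 2
Result: 2


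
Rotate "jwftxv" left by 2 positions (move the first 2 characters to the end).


Input: 'jwftxv', shift = 2
Operation: split at index 2 and swap parts
Front part s[0:2] = 'jw'
Back part s[2:] = 'ftxv'
Rotated = back + front = 'ftxv' + 'jw'
Result: ftxvjw


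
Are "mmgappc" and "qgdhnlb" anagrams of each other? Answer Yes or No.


String 1: 'mmgappc' -> sorted: 'acgmmpp'
String 2: 'qgdhnlb' -> sorted: 'bdghlnq'
Compare sorted forms: 'acgmmpp' != 'bdghlnq'
Anagram: No


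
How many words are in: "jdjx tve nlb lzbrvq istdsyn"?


Input string: 'jdjx tve nlb lzbrvq istdsyn'
Operation: split by spaces
Words found: 'jdjx', 'tve', 'nlb', 'lzbrvq', 'istdsyn'
Word count: 5


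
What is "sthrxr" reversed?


Input string: 'sthrxr'
Operation: reverse character order
Original order: 's' -> 't' -> 'h' -> 'r' -> 'x' -> 'r'
Reversed order: 'r' -> 'x' -> 'r' -> 'h' -> 't' -> 's'
Result: rxrhts


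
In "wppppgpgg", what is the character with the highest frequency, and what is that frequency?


Input: 'wppppgpgg'
Operation: tally each character
Counts: 'g':3, 'p':5, 'w':1
Maximum: 'p' appears 5 times


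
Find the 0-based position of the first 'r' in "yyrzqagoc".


Input string: 'yyrzqagoc'
Target: 'r'
Scanning left to right: s[0]='y', s[1]='y', s[2]='r'
First match at index: 2


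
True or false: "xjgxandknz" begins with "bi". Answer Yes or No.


Input string: 'xjgxandknz'
Prefix to check: 'bi'
First 2 characters of input: 'xj'
Match: False
Result: No


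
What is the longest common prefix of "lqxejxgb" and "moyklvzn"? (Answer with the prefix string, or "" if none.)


String 1: 'lqxejxgb'
String 2: 'moyklvzn'
Compare position by position:
pos 0: 'l' vs 'm' differ -> stop
Longest common prefix: "" (length 0)


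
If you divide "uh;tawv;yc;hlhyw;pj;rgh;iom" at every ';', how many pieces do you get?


Input string: 'uh;tawv;yc;hlhyw;pj;rgh;iom'
Delimiter: ';'
Split result: 'uh', 'tawv', 'yc', 'hlhyw', 'pj', 'rgh', 'iom'
Number of parts: 7


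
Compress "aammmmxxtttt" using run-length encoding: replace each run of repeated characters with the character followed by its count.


Input: 'aammmmxxtttt'
Operation: identify consecutive runs
Runs: 'aa' -> a2, 'mmmm' -> m4, 'xx' -> x2, 'tttt' -> t4
Encoded: a2m4x2t4


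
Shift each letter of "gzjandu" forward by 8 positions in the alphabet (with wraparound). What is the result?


Input: 'gzjandu', shift = 8
Operation: for each letter, (position + 8) mod 26
Mapping: 'g'(6+8=14)->'o', 'z'(25+8=33, 33 mod 26=7)->'h', 'j'(9+8=17)->'r', 'a'(0+8=8)->'i', 'n'(13+8=21)->'v', 'd'(3+8=11)->'l', 'u'(20+8=28, 28 mod 26=2)->'c'
Result: ohrivlc


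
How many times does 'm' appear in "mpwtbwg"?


Input string: 'mpwtbwg'
Target character: 'm'
Scan each position: s[0]='m'
Matches found at indices: 0
Total: 1


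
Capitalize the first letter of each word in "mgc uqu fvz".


Input string: 'mgc uqu fvz'
Operation: capitalize first letter of each word
Word transformations: 'mgc'->'Mgc', 'uqu'->'Uqu', 'fvz'->'Fvz'
Result: Mgc Uqu Fvz


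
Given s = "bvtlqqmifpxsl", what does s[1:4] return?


Input string: 'bvtlqqmifpxsl'
Operation: slice [1:4]
Extract characters: s[1]='v', s[2]='t', s[3]='l'
Result: vtl


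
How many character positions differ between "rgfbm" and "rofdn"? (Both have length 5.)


String 1: 'rgfbm'
String 2: 'rofdn'
Compare each position: pos 0: 'r'=='r', pos 1: 'g'!='o', pos 2: 'f'=='f', pos 3: 'b'!='d', pos 4: 'm'!='n'
Differing positions: 3
Hamming distance: 3


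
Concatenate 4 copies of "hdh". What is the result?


Input string: 'hdh'
Operation: repeat 4 times
Concatenation: 'hdh' + 'hdh' + 'hdh' + 'hdh'
Result: hdhhdhhdhhdh


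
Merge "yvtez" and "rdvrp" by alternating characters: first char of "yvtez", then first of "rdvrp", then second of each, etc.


String 1: 'yvtez'
String 2: 'rdvrp'
Operation: alternate characters
Pairs: 'y'+'r', 'v'+'d', 't'+'v', 'e'+'r', 'z'+'p'
Result: yrvdtverzp


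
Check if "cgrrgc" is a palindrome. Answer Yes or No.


Input string: 'cgrrgc'
Reversed: 'cgrrgc'
Compare pairs: s[0]='c' vs s[5]='c' (match), s[1]='g' vs s[4]='g' (match), s[2]='r' vs s[3]='r' (match)
Palindrome: Yes


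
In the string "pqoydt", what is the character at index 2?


Input string: 'pqoydt'
Operation: get character at index 2
Index mapping: s[0]='p', s[1]='q', s[2]='o'
Result: 'o'


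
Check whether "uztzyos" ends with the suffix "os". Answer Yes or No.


Input string: 'uztzyos'
Suffix to check: 'os'
Last 2 characters of input: 'os'
Match: True
Result: Yes


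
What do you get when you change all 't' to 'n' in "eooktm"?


Input string: 'eooktm'
Operation: replace 't' with 'n'
Positions of 't': 4
After replacement: eooknm


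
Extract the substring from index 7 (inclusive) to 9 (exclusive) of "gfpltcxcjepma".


Input string: 'gfpltcxcjepma'
Operation: slice [7:9]
Extract characters: s[7]='c', s[8]='j'
Result: cj


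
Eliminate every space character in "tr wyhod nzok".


Input string: 'tr wyhod nzok'
Operation: remove all spaces
Words: 'tr', 'wyhod', 'nzok'
Join without spaces: trwyhodnzok


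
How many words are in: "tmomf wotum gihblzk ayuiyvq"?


Input string: 'tmomf wotum gihblzk ayuiyvq'
Operation: split by spaces
Words found: 'tmomf', 'wotum', 'gihblzk', 'ayuiyvq'
Word count: 4


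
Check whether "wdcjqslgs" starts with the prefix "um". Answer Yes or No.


Input string: 'wdcjqslgs'
Prefix to check: 'um'
First 2 characters of input: 'wd'
Match: False
Result: No


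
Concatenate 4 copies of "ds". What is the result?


Input string: 'ds'
Operation: repeat 4 times
Concatenation: 'ds' + 'ds' + 'ds' + 'ds'
Result: dsdsdsds


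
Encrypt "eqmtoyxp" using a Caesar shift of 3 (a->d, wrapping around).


Input: 'eqmtoyxp', shift = 3
Operation: for each letter, (position + 3) mod 26
Mapping: 'e'(4+3=7)->'h', 'q'(16+3=19)->'t', 'm'(12+3=15)->'p', 't'(19+3=22)->'w', 'o'(14+3=17)->'r', 'y'(24+3=27, 27 mod 26=1)->'b', 'x'(23+3=26, 26 mod 26=0)->'a', 'p'(15+3=18)->'s'
Result: htpwrbas


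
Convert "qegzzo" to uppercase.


Input string: 'qegzzo'
Operation: convert each letter to uppercase
Mapping: 'q'->'Q', 'e'->'E', 'g'->'G', 'z'->'Z', 'z'->'Z', 'o'->'O'
Result: QEGZZO


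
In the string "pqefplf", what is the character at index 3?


Input string: 'pqefplf'
Operation: get character at index 3
Index mapping: s[0]='p', s[1]='q', s[2]='e', s[3]='f'
Result: 'f'


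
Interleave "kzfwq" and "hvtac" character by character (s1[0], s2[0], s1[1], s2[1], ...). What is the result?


String 1: 'kzfwq'
String 2: 'hvtac'
Operation: alternate characters
Pairs: 'k'+'h', 'z'+'v', 'f'+'t', 'w'+'a', 'q'+'c'
Result: khzvftwaqc


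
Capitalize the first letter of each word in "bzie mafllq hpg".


Input string: 'bzie mafllq hpg'
Operation: capitalize first letter of each word
Word transformations: 'bzie'->'Bzie', 'mafllq'->'Mafllq', 'hpg'->'Hpg'
Result: Bzie Mafllq Hpg


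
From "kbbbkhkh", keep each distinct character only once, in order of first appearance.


Input: 'kbbbkhkh'
Operation: keep first occurrence of each character
Scan: s[0]='k' new -> keep; s[1]='b' new -> keep; s[2]='b' seen -> skip; s[3]='b' seen -> skip; s[4]='k' seen -> skip; s[5]='h' new -> keep; s[6]='k' seen -> skip; s[7]='h' seen -> skip
Result: kbh


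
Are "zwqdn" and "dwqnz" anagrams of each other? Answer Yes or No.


String 1: 'zwqdn' -> sorted: 'dnqwz'
String 2: 'dwqnz' -> sorted: 'dnqwz'
Compare sorted forms: 'dnqwz' == 'dnqwz'
Anagram: Yes


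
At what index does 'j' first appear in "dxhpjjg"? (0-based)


Input string: 'dxhpjjg'
Target: 'j'
Scanning left to right: s[0]='d', s[1]='x', s[2]='h', s[3]='p', s[4]='j'
First match at index: 4


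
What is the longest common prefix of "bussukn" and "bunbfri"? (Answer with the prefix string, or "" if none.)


String 1: 'bussukn'
String 2: 'bunbfri'
Compare position by position:
pos 0: 'b' vs 'b' match
pos 1: 'u' vs 'u' match
pos 2: 's' vs 'n' differ -> stop
Longest common prefix: "bu" (length 2)


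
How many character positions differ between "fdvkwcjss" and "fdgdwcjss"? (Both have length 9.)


String 1: 'fdvkwcjss'
String 2: 'fdgdwcjss'
Compare each position: pos 0: 'f'=='f', pos 1: 'd'=='d', pos 2: 'v'!='g', pos 3: 'k'!='d', pos 4: 'w'=='w', pos 5: 'c'=='c', pos 6: 'j'=='j', pos 7: 's'=='s', pos 8: 's'=='s'
Differing positions: 2
Hamming distance: 2


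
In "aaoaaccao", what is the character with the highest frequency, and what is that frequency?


Input: 'aaoaaccao'
Operation: tally each character
Counts: 'a':5, 'c':2, 'o':2
Maximum: 'a' appears 5 times


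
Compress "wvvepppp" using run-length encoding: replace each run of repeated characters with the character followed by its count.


Input: 'wvvepppp'
Operation: identify consecutive runs
Runs: 'w' -> w1, 'vv' -> v2, 'e' -> e1, 'pppp' -> p4
Encoded: w1v2e1p4


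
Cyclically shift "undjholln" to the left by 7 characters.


Input: 'undjholln', shift = 7
Operation: split at index 7 and swap parts
Front part s[0:7] = 'undjhol'
Back part s[7:] = 'ln'
Rotated = back + front = 'ln' + 'undjhol'
Result: lnundjhol


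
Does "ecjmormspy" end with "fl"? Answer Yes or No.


Input string: 'ecjmormspy'
Suffix to check: 'fl'
Last 2 characters of input: 'py'
Match: False
Result: No


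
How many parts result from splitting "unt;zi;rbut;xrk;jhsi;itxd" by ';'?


Input string: 'unt;zi;rbut;xrk;jhsi;itxd'
Delimiter: ';'
Split result: 'unt', 'zi', 'rbut', 'xrk', 'jhsi', 'itxd'
Number of parts: 6


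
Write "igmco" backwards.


Input string: 'igmco'
Operation: reverse character order
Original order: 'i' -> 'g' -> 'm' -> 'c' -> 'o'
Reversed order: 'o' -> 'c' -> 'm' -> 'g' -> 'i'
Result: ocmgi


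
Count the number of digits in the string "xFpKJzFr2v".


Input string: 'xFpKJzFr2v'
Operation: count digit characters (0-9)
Scan: 'x', 'F', 'p', 'K', 'J', 'z', 'F', 'r', '2'(digit), 'v'
Digits found: 1
Result: 1


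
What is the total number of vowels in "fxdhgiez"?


Input string: 'fxdhgiez'
Operation: count vowels (a, e, i, o, u)
Scan: s[0]='f', s[1]='x', s[2]='d', s[3]='h', s[4]='g', s[5]='i' (vowel), s[6]='e' (vowel), s[7]='z'
Vowels found: 2
Result: 2


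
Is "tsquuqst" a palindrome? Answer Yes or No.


Input string: 'tsquuqst'
Reversed: 'tsquuqst'
Compare pairs: s[0]='t' vs s[7]='t' (match), s[1]='s' vs s[6]='s' (match), s[2]='q' vs s[5]='q' (match), s[3]='u' vs s[4]='u' (match)
Palindrome: Yes


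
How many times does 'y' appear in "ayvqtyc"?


Input string: 'ayvqtyc'
Target character: 'y'
Scan each position: s[1]='y', s[5]='y'
Matches found at indices: 1, 5
Total: 2


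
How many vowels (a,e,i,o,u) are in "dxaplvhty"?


Input string: 'dxaplvhty'
Operation: count vowels (a, e, i, o, u)
Scan: s[0]='d', s[1]='x', s[2]='a' (vowel), s[3]='p', s[4]='l', s[5]='v', s[6]='h', s[7]='t', s[8]='y'
Vowels found: 1
Result: 1


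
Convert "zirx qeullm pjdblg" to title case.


Input string: 'zirx qeullm pjdblg'
Operation: capitalize first letter of each word
Word transformations: 'zirx'->'Zirx', 'qeullm'->'Qeullm', 'pjdblg'->'Pjdblg'
Result: Zirx Qeullm Pjdblg


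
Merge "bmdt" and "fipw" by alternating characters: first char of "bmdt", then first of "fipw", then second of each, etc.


String 1: 'bmdt'
String 2: 'fipw'
Operation: alternate characters
Pairs: 'b'+'f', 'm'+'i', 'd'+'p', 't'+'w'
Result: bfmidptw


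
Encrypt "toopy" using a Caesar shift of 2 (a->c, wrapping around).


Input: 'toopy', shift = 2
Operation: for each letter, (position + 2) mod 26
Mapping: 't'(19+2=21)->'v', 'o'(14+2=16)->'q', 'o'(14+2=16)->'q', 'p'(15+2=17)->'r', 'y'(24+2=26, 26 mod 26=0)->'a'
Result: vqqra


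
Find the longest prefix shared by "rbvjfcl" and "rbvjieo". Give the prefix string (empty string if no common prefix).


String 1: 'rbvjfcl'
String 2: 'rbvjieo'
Compare position by position:
pos 0: 'r' vs 'r' match
pos 1: 'b' vs 'b' match
pos 2: 'v' vs 'v' match
pos 3: 'j' vs 'j' match
pos 4: 'f' vs 'i' differ -> stop
Longest common prefix: "rbvj" (length 4)


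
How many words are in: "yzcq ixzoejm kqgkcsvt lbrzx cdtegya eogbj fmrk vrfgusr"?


Input string: 'yzcq ixzoejm kqgkcsvt lbrzx cdtegya eogbj fmrk vrfgusr'
Operation: split by spaces
Words found: 'yzcq', 'ixzoejm', 'kqgkcsvt', 'lbrzx', 'cdtegya', 'eogbj', 'fmrk', 'vrfgusr'
Word count: 8


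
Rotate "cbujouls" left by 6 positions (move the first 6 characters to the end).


Input: 'cbujouls', shift = 6
Operation: split at index 6 and swap parts
Front part s[0:6] = 'cbujou'
Back part s[6:] = 'ls'
Rotated = back + front = 'ls' + 'cbujou'
Result: lscbujou


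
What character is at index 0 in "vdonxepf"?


Input string: 'vdonxepf'
Operation: get character at index 0
Index mapping: s[0]='v'
Result: 'v'


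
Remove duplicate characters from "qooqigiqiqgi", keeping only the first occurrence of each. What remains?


Input: 'qooqigiqiqgi'
Operation: keep first occurrence of each character
Scan: s[0]='q' new -> keep; s[1]='o' new -> keep; s[2]='o' seen -> skip; s[3]='q' seen -> skip; s[4]='i' new -> keep; s[5]='g' new -> keep; s[6]='i' seen -> skip; s[7]='q' seen -> skip; s[8]='i' seen -> skip; s[9]='q' seen -> skip; s[10]='g' seen -> skip; s[11]='i' seen -> skip
Result: qoig


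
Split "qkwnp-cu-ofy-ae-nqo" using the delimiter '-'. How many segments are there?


Input string: 'qkwnp-cu-ofy-ae-nqo'
Delimiter: '-'
Split result: 'qkwnp', 'cu', 'ofy', 'ae', 'nqo'
Number of parts: 5


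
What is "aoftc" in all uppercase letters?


Input string: 'aoftc'
Operation: convert each letter to uppercase
Mapping: 'a'->'A', 'o'->'O', 'f'->'F', 't'->'T', 'c'->'C'
Result: AOFTC


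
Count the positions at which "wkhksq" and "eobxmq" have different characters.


String 1: 'wkhksq'
String 2: 'eobxmq'
Compare each position: pos 0: 'w'!='e', pos 1: 'k'!='o', pos 2: 'h'!='b', pos 3: 'k'!='x', pos 4: 's'!='m', pos 5: 'q'=='q'
Differing positions: 5
Hamming distance: 5


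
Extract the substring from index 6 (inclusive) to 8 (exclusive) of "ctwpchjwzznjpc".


Input string: 'ctwpchjwzznjpc'
Operation: slice [6:8]
Extract characters: s[6]='j', s[7]='w'
Result: jw


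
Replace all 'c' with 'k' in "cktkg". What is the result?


Input string: 'cktkg'
Operation: replace 'c' with 'k'
Positions of 'c': 0
After replacement: kktkg


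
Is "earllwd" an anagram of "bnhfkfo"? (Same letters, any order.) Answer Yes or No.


String 1: 'bnhfkfo' -> sorted: 'bffhkno'
String 2: 'earllwd' -> sorted: 'adellrw'
Compare sorted forms: 'bffhkno' != 'adellrw'
Anagram: No


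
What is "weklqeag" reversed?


Input string: 'weklqeag'
Operation: reverse character order
Original order: 'w' -> 'e' -> 'k' -> 'l' -> 'q' -> 'e' -> 'a' -> 'g'
Reversed order: 'g' -> 'a' -> 'e' -> 'q' -> 'l' -> 'k' -> 'e' -> 'w'
Result: gaeqlkew


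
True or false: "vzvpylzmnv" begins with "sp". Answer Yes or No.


Input string: 'vzvpylzmnv'
Prefix to check: 'sp'
First 2 characters of input: 'vz'
Match: False
Result: No


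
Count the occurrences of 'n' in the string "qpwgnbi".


Input string: 'qpwgnbi'
Target character: 'n'
Scan each position: s[4]='n'
Matches found at indices: 4
Total: 1


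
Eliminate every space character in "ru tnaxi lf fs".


Input string: 'ru tnaxi lf fs'
Operation: remove all spaces
Words: 'ru', 'tnaxi', 'lf', 'fs'
Join without spaces: rutnaxilffs


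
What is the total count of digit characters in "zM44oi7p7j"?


Input string: 'zM44oi7p7j'
Operation: count digit characters (0-9)
Scan: 'z', 'M', '4'(digit), '4'(digit), 'o', 'i', '7'(digit), 'p', '7'(digit), 'j'
Digits found: 4
Result: 4


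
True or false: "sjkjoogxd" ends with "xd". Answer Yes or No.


Input string: 'sjkjoogxd'
Suffix to check: 'xd'
Last 2 characters of input: 'xd'
Match: True
Result: Yes


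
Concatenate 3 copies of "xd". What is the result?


Input string: 'xd'
Operation: repeat 3 times
Concatenation: 'xd' + 'xd' + 'xd'
Result: xdxdxd


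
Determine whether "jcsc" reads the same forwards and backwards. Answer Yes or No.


Input string: 'jcsc'
Reversed: 'cscj'
Compare pairs: s[0]='j' vs s[3]='c' (mismatch), s[1]='c' vs s[2]='s' (mismatch)
Palindrome: No


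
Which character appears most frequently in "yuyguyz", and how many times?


Input: 'yuyguyz'
Operation: tally each character
Counts: 'g':1, 'u':2, 'y':3, 'z':1
Maximum: 'y' appears 3 times


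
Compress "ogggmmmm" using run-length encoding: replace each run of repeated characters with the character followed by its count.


Input: 'ogggmmmm'
Operation: identify consecutive runs
Runs: 'o' -> o1, 'ggg' -> g3, 'mmmm' -> m4
Encoded: o1g3m4


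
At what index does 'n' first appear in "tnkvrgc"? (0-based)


Input string: 'tnkvrgc'
Target: 'n'
Scanning left to right: s[0]='t', s[1]='n'
First match at index: 1


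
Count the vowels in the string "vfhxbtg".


Input string: 'vfhxbtg'
Operation: count vowels (a, e, i, o, u)
Scan: s[0]='v', s[1]='f', s[2]='h', s[3]='x', s[4]='b', s[5]='t', s[6]='g'
Vowels found: 0
Result: 0


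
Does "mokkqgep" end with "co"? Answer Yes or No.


Input string: 'mokkqgep'
Suffix to check: 'co'
Last 2 characters of input: 'ep'
Match: False
Result: No


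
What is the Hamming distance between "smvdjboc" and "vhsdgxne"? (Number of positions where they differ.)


String 1: 'smvdjboc'
String 2: 'vhsdgxne'
Compare each position: pos 0: 's'!='v', pos 1: 'm'!='h', pos 2: 'v'!='s', pos 3: 'd'=='d', pos 4: 'j'!='g', pos 5: 'b'!='x', pos 6: 'o'!='n', pos 7: 'c'!='e'
Differing positions: 7
Hamming distance: 7


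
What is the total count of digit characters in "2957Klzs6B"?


Input string: '2957Klzs6B'
Operation: count digit characters (0-9)
Scan: '2'(digit), '9'(digit), '5'(digit), '7'(digit), 'K', 'l', 'z', 's', '6'(digit), 'B'
Digits found: 5
Result: 5


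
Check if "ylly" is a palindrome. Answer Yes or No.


Input string: 'ylly'
Reversed: 'ylly'
Compare pairs: s[0]='y' vs s[3]='y' (match), s[1]='l' vs s[2]='l' (match)
Palindrome: Yes


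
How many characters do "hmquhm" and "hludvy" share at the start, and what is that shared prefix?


String 1: 'hmquhm'
String 2: 'hludvy'
Compare position by position:
pos 0: 'h' vs 'h' match
pos 1: 'm' vs 'l' differ -> stop
Longest common prefix: "h" (length 1)


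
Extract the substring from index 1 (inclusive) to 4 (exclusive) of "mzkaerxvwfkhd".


Input string: 'mzkaerxvwfkhd'
Operation: slice [1:4]
Extract characters: s[1]='z', s[2]='k', s[3]='a'
Result: zka


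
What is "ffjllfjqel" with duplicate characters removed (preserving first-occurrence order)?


Input: 'ffjllfjqel'
Operation: keep first occurrence of each character
Scan: s[0]='f' new -> keep; s[1]='f' seen -> skip; s[2]='j' new -> keep; s[3]='l' new -> keep; s[4]='l' seen -> skip; s[5]='f' seen -> skip; s[6]='j' seen -> skip; s[7]='q' new -> keep; s[8]='e' new -> keep; s[9]='l' seen -> skip
Result: fjlqe


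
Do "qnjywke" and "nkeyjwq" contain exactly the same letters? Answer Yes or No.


String 1: 'qnjywke' -> sorted: 'ejknqwy'
String 2: 'nkeyjwq' -> sorted: 'ejknqwy'
Compare sorted forms: 'ejknqwy' == 'ejknqwy'
Anagram: Yes


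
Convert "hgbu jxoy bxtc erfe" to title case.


Input string: 'hgbu jxoy bxtc erfe'
Operation: capitalize first letter of each word
Word transformations: 'hgbu'->'Hgbu', 'jxoy'->'Jxoy', 'bxtc'->'Bxtc', 'erfe'->'Erfe'
Result: Hgbu Jxoy Bxtc Erfe


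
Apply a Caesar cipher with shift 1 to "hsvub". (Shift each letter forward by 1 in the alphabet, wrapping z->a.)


Input: 'hsvub', shift = 1
Operation: for each letter, (position + 1) mod 26
Mapping: 'h'(7+1=8)->'i', 's'(18+1=19)->'t', 'v'(21+1=22)->'w', 'u'(20+1=21)->'v', 'b'(1+1=2)->'c'
Result: itwvc


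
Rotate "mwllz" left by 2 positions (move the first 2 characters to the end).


Input: 'mwllz', shift = 2
Operation: split at index 2 and swap parts
Front part s[0:2] = 'mw'
Back part s[2:] = 'llz'
Rotated = back + front = 'llz' + 'mw'
Result: llzmw


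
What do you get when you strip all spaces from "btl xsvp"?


Input string: 'btl xsvp'
Operation: remove all spaces
Words: 'btl', 'xsvp'
Join without spaces: btlxsvp


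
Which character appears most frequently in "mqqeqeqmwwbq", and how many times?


Input: 'mqqeqeqmwwbq'
Operation: tally each character
Counts: 'b':1, 'e':2, 'm':2, 'q':5, 'w':2
Maximum: 'q' appears 5 times


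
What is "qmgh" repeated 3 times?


Input string: 'qmgh'
Operation: repeat 3 times
Concatenation: 'qmgh' + 'qmgh' + 'qmgh'
Result: qmghqmghqmgh


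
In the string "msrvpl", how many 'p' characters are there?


Input string: 'msrvpl'
Target character: 'p'
Scan each position: s[4]='p'
Matches found at indices: 4
Total: 1


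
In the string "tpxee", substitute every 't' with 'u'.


Input string: 'tpxee'
Operation: replace 't' with 'u'
Positions of 't': 0
After replacement: upxee


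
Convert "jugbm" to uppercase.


Input string: 'jugbm'
Operation: convert each letter to uppercase
Mapping: 'j'->'J', 'u'->'U', 'g'->'G', 'b'->'B', 'm'->'M'
Result: JUGBM


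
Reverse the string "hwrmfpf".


Input string: 'hwrmfpf'
Operation: reverse character order
Original order: 'h' -> 'w' -> 'r' -> 'm' -> 'f' -> 'p' -> 'f'
Reversed order: 'f' -> 'p' -> 'f' -> 'm' -> 'r' -> 'w' -> 'h'
Result: fpfmrwh


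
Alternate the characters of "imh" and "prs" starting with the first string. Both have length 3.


String 1: 'imh'
String 2: 'prs'
Operation: alternate characters
Pairs: 'i'+'p', 'm'+'r', 'h'+'s'
Result: ipmrhs


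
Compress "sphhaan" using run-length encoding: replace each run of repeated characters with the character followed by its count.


Input: 'sphhaan'
Operation: identify consecutive runs
Runs: 's' -> s1, 'p' -> p1, 'hh' -> h2, 'aa' -> a2, 'n' -> n1
Encoded: s1p1h2a2n1


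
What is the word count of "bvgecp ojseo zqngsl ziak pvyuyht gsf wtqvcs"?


Input string: 'bvgecp ojseo zqngsl ziak pvyuyht gsf wtqvcs'
Operation: split by spaces
Words found: 'bvgecp', 'ojseo', 'zqngsl', 'ziak', 'pvyuyht', 'gsf', 'wtqvcs'
Word count: 7


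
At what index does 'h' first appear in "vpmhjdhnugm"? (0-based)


Input string: 'vpmhjdhnugm'
Target: 'h'
Scanning left to right: s[0]='v', s[1]='p', s[2]='m', s[3]='h'
First match at index: 3


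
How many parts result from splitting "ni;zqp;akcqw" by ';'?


Input string: 'ni;zqp;akcqw'
Delimiter: ';'
Split result: 'ni', 'zqp', 'akcqw'
Number of parts: 3


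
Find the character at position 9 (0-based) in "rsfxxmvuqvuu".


Input string: 'rsfxxmvuqvuu'
Operation: get character at index 9
Index mapping: s[0]='r', s[1]='s', s[2]='f', s[3]='x', s[4]='x', s[5]='m', s[6]='v', s[7]='u', s[8]='q', s[9]='v'
Result: 'v'


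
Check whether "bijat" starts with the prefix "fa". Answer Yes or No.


Input string: 'bijat'
Prefix to check: 'fa'
First 2 characters of input: 'bi'
Match: False
Result: No


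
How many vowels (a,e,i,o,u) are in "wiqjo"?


Input string: 'wiqjo'
Operation: count vowels (a, e, i, o, u)
Scan: s[0]='w', s[1]='i' (vowel), s[2]='q', s[3]='j', s[4]='o' (vowel)
Vowels found: 2
Result: 2


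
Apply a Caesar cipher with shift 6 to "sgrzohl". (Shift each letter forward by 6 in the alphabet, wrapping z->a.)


Input: 'sgrzohl', shift = 6
Operation: for each letter, (position + 6) mod 26
Mapping: 's'(18+6=24)->'y', 'g'(6+6=12)->'m', 'r'(17+6=23)->'x', 'z'(25+6=31, 31 mod 26=5)->'f', 'o'(14+6=20)->'u', 'h'(7+6=13)->'n', 'l'(11+6=17)->'r'
Result: ymxfunr


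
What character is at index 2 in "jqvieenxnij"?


Input string: 'jqvieenxnij'
Operation: get character at index 2
Index mapping: s[0]='j', s[1]='q', s[2]='v'
Result: 'v'


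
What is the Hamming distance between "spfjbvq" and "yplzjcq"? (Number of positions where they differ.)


String 1: 'spfjbvq'
String 2: 'yplzjcq'
Compare each position: pos 0: 's'!='y', pos 1: 'p'=='p', pos 2: 'f'!='l', pos 3: 'j'!='z', pos 4: 'b'!='j', pos 5: 'v'!='c', pos 6: 'q'=='q'
Differing positions: 5
Hamming distance: 5


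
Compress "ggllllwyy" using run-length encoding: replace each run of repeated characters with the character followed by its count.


Input: 'ggllllwyy'
Operation: identify consecutive runs
Runs: 'gg' -> g2, 'llll' -> l4, 'w' -> w1, 'yy' -> y2
Encoded: g2l4w1y2


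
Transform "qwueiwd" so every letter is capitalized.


Input string: 'qwueiwd'
Operation: convert each letter to uppercase
Mapping: 'q'->'Q', 'w'->'W', 'u'->'U', 'e'->'E', 'i'->'I', 'w'->'W', 'd'->'D'
Result: QWUEIWD


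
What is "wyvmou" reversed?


Input string: 'wyvmou'
Operation: reverse character order
Original order: 'w' -> 'y' -> 'v' -> 'm' -> 'o' -> 'u'
Reversed order: 'u' -> 'o' -> 'm' -> 'v' -> 'y' -> 'w'
Result: uomvyw


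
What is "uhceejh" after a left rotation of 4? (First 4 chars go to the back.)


Input: 'uhceejh', shift = 4
Operation: split at index 4 and swap parts
Front part s[0:4] = 'uhce'
Back part s[4:] = 'ejh'
Rotated = back + front = 'ejh' + 'uhce'
Result: ejhuhce


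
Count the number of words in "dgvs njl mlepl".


Input string: 'dgvs njl mlepl'
Operation: split by spaces
Words found: 'dgvs', 'njl', 'mlepl'
Word count: 3


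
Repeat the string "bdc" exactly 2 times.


Input string: 'bdc'
Operation: repeat 2 times
Concatenation: 'bdc' + 'bdc'
Result: bdcbdc


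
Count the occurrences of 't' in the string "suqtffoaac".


Input string: 'suqtffoaac'
Target character: 't'
Scan each position: s[3]='t'
Matches found at indices: 3
Total: 1


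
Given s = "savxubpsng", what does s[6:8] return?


Input string: 'savxubpsng'
Operation: slice [6:8]
Extract characters: s[6]='p', s[7]='s'
Result: ps


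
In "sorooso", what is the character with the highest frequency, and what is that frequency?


Input: 'sorooso'
Operation: tally each character
Counts: 'o':4, 'r':1, 's':2
Maximum: 'o' appears 4 times


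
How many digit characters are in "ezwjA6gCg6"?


Input string: 'ezwjA6gCg6'
Operation: count digit characters (0-9)
Scan: 'e', 'z', 'w', 'j', 'A', '6'(digit), 'g', 'C', 'g', '6'(digit)
Digits found: 2
Result: 2
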